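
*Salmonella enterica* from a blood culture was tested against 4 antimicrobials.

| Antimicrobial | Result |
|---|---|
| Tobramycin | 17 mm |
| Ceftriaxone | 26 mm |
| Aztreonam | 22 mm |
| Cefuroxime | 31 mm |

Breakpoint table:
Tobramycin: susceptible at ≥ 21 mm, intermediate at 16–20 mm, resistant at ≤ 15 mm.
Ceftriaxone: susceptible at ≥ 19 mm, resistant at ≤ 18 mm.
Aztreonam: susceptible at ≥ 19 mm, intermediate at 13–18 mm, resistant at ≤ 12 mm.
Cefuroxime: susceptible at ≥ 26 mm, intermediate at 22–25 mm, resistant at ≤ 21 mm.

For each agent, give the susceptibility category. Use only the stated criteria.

I, S, S, S

Tobramycin 17 mm: in 16–20 mm ⇒ intermediate
Ceftriaxone: 26 mm is ≥ 19 mm — Susceptible
Aztreonam (22 mm) ≥ 19 mm ⇒ S
Cefuroxime 31 mm: ≥ 26 mm — Susceptible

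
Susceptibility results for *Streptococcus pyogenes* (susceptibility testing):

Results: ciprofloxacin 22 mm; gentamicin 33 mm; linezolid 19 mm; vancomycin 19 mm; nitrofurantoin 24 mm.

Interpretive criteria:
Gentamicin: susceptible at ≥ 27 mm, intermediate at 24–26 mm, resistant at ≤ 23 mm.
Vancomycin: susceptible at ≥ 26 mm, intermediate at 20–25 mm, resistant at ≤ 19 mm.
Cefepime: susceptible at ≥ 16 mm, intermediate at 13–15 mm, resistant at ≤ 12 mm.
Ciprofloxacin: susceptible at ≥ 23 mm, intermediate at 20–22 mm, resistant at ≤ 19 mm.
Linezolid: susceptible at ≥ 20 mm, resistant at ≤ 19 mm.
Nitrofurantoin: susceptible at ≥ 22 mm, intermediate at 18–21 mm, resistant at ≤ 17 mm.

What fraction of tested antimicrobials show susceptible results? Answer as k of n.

Ciprofloxacin 22 mm: in 20–22 mm → Intermediate
Gentamicin: 33 mm is ≥ 27 mm → susceptible
Linezolid 19 mm: ≤ 19 mm → R
Vancomycin: 19 mm is ≤ 19 mm ⇒ resistant
Nitrofurantoin (24 mm) ≥ 22 mm ⇒ S
Susceptible: 2/5

2 of 5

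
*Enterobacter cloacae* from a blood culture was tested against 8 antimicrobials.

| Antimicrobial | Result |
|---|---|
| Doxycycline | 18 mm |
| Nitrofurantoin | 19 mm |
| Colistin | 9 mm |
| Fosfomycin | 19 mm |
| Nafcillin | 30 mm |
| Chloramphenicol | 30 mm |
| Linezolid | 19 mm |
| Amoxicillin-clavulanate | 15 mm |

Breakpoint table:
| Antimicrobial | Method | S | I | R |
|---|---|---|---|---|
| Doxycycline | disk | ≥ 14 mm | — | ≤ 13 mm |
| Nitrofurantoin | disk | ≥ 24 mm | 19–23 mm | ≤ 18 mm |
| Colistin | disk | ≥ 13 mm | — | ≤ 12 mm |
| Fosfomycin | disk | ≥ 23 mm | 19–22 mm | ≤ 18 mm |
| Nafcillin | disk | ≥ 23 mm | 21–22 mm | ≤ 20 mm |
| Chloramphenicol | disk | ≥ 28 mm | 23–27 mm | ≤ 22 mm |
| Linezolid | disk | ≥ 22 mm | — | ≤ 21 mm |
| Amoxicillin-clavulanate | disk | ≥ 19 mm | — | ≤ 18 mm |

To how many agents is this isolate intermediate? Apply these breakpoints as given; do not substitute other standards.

2

Doxycycline 18 mm: ≥ 14 mm ⇒ Susceptible
Nitrofurantoin 19 mm: in 19–23 mm — intermediate
Colistin: 9 mm is ≤ 12 mm ⇒ R
Fosfomycin (19 mm) in 19–22 mm ⇒ intermediate
Nafcillin: 30 mm is ≥ 23 mm → susceptible
Chloramphenicol: 30 mm is ≥ 28 mm ⇒ S
Linezolid 19 mm: ≤ 21 mm ⇒ R
Amoxicillin-clavulanate: 15 mm is ≤ 18 mm ⇒ Resistant
Intermediate: 2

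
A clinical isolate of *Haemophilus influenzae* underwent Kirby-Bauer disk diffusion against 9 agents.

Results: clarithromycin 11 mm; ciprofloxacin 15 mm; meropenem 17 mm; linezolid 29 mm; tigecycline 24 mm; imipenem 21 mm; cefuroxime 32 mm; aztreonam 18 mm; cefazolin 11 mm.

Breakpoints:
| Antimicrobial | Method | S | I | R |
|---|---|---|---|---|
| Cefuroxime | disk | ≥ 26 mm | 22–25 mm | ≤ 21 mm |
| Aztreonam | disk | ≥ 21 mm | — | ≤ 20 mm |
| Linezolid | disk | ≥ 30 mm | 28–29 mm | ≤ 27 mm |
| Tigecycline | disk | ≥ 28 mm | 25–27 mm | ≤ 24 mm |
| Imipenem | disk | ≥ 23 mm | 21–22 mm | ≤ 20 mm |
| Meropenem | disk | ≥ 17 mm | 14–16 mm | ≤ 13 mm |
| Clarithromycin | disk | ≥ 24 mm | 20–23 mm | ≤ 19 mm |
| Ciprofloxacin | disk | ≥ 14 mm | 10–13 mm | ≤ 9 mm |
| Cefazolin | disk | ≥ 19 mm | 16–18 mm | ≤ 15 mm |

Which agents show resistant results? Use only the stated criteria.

clarithromycin, tigecycline, aztreonam, cefazolin

Clarithromycin (11 mm) ≤ 19 mm → R
Ciprofloxacin (15 mm) ≥ 14 mm → Susceptible
Meropenem 17 mm: ≥ 17 mm ⇒ Susceptible
Linezolid: 29 mm is in 28–29 mm ⇒ intermediate
Tigecycline: 24 mm is ≤ 24 mm — R
Imipenem: 21 mm is in 21–22 mm ⇒ intermediate
Cefuroxime (32 mm) ≥ 26 mm ⇒ susceptible
Aztreonam (18 mm) ≤ 20 mm → R
Cefazolin (11 mm) ≤ 15 mm — R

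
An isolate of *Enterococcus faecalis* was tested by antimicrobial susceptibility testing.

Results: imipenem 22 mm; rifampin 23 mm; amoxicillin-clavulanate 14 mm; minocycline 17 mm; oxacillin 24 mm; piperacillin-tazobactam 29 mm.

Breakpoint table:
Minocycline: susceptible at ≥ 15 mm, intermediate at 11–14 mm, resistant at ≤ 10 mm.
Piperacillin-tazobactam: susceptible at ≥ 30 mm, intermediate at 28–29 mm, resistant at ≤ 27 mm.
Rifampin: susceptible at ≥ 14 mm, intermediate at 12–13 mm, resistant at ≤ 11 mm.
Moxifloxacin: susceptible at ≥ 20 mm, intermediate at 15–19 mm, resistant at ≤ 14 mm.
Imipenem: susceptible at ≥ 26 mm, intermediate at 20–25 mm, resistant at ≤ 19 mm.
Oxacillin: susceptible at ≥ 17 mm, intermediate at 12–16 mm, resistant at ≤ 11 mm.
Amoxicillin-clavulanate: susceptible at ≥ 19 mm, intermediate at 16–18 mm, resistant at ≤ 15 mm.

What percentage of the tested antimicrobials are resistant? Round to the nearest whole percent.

17%

Imipenem 22 mm: in 20–25 mm → I
Rifampin (23 mm) ≥ 14 mm — S
Amoxicillin-clavulanate (14 mm) ≤ 15 mm ⇒ Resistant
Minocycline 17 mm: ≥ 15 mm ⇒ susceptible
Oxacillin 24 mm: ≥ 17 mm ⇒ Susceptible
Piperacillin-tazobactam 29 mm: in 28–29 mm ⇒ intermediate
Resistant: 1/6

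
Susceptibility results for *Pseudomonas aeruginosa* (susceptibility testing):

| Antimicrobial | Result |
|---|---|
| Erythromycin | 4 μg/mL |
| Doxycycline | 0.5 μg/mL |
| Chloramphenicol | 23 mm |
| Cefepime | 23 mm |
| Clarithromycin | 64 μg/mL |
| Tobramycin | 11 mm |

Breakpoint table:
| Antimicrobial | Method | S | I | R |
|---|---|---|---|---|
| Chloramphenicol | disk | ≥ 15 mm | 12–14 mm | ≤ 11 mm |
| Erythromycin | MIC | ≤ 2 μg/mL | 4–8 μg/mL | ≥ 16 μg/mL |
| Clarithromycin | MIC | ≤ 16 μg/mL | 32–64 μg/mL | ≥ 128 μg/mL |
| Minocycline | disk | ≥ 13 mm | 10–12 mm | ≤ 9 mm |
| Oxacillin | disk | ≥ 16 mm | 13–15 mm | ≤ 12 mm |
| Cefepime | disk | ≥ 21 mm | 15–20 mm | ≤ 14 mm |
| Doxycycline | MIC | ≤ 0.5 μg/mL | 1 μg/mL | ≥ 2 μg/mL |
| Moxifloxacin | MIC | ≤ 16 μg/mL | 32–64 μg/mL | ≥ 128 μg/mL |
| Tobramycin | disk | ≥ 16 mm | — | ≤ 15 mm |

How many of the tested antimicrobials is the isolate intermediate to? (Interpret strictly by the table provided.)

2

Erythromycin (4 μg/mL) in 4–8 μg/mL ⇒ Intermediate
Doxycycline (0.5 μg/mL) ≤ 0.5 μg/mL ⇒ susceptible
Chloramphenicol: 23 mm is ≥ 15 mm ⇒ Susceptible
Cefepime 23 mm: ≥ 21 mm ⇒ susceptible
Clarithromycin (64 μg/mL) in 32–64 μg/mL → I
Tobramycin (11 mm) ≤ 15 mm ⇒ resistant
Intermediate: 2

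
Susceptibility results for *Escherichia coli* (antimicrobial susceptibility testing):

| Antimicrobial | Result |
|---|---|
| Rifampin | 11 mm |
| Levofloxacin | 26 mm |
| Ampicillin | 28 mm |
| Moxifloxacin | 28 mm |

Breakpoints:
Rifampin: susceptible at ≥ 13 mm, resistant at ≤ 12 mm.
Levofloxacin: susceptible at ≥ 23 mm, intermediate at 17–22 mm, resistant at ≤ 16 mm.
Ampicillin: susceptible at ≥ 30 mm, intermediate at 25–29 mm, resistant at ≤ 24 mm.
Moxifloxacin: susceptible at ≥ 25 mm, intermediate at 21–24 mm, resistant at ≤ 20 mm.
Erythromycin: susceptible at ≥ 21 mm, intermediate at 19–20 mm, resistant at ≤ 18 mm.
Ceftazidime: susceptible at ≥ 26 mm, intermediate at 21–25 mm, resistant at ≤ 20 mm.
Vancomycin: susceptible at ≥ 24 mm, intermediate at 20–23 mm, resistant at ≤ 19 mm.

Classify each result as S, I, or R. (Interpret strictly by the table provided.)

R, S, I, S

Rifampin 11 mm: ≤ 12 mm — resistant
Levofloxacin (26 mm) ≥ 23 mm — susceptible
Ampicillin: 28 mm is in 25–29 mm ⇒ I
Moxifloxacin: 28 mm is ≥ 25 mm — Susceptible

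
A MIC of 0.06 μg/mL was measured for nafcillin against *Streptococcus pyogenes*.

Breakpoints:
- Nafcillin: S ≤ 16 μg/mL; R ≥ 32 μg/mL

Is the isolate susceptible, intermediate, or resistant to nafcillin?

Nafcillin 0.06 μg/mL: ≤ 16 μg/mL → susceptible

Susceptible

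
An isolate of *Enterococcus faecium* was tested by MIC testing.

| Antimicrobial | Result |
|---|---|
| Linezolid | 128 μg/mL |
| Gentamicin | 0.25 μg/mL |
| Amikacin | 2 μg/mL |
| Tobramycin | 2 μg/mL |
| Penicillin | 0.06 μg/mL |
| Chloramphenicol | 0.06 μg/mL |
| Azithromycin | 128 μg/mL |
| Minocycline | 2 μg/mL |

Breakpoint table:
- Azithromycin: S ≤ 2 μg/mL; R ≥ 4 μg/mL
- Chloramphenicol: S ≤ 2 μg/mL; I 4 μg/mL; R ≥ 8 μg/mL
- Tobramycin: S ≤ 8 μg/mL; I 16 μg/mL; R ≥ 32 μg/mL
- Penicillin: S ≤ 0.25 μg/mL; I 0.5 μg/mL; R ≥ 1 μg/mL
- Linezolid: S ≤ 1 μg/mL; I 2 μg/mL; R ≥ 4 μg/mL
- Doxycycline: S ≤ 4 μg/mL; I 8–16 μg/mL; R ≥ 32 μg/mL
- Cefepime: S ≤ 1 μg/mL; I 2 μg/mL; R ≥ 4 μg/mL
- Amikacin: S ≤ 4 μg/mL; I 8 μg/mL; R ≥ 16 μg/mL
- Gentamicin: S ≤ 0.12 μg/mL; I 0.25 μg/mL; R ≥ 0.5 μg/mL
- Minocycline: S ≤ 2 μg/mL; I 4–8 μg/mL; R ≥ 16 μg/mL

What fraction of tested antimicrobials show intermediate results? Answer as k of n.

1 of 8

Linezolid (128 μg/mL) ≥ 4 μg/mL ⇒ resistant
Gentamicin 0.25 μg/mL: = 0.25 μg/mL ⇒ Intermediate
Amikacin (2 μg/mL) ≤ 4 μg/mL → S
Tobramycin (2 μg/mL) ≤ 8 μg/mL → susceptible
Penicillin (0.06 μg/mL) ≤ 0.25 μg/mL — S
Chloramphenicol 0.06 μg/mL: ≤ 2 μg/mL — S
Azithromycin: 128 μg/mL is ≥ 4 μg/mL → R
Minocycline (2 μg/mL) ≤ 2 μg/mL ⇒ susceptible
Intermediate: 1/8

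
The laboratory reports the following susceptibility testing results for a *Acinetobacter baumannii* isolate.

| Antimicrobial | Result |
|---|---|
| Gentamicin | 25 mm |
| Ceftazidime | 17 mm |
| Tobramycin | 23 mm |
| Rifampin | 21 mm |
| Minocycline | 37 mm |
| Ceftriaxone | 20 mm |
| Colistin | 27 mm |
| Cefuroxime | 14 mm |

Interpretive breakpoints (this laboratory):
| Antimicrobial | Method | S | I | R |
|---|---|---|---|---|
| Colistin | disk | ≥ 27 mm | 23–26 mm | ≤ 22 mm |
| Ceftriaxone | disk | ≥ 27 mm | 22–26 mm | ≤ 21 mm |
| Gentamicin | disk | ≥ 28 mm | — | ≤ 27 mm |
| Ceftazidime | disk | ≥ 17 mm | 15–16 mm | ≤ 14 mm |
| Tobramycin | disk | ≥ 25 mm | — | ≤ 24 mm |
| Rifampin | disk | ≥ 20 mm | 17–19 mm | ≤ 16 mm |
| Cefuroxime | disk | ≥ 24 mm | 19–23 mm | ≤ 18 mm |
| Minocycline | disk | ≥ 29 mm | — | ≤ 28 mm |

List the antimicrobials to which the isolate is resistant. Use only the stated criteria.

Gentamicin (25 mm) ≤ 27 mm → resistant
Ceftazidime: 17 mm is ≥ 17 mm → S
Tobramycin (23 mm) ≤ 24 mm ⇒ resistant
Rifampin: 21 mm is ≥ 20 mm ⇒ susceptible
Minocycline: 37 mm is ≥ 29 mm ⇒ S
Ceftriaxone 20 mm: ≤ 21 mm ⇒ resistant
Colistin 27 mm: ≥ 27 mm ⇒ S
Cefuroxime (14 mm) ≤ 18 mm — Resistant

gentamicin, tobramycin, ceftriaxone, cefuroxime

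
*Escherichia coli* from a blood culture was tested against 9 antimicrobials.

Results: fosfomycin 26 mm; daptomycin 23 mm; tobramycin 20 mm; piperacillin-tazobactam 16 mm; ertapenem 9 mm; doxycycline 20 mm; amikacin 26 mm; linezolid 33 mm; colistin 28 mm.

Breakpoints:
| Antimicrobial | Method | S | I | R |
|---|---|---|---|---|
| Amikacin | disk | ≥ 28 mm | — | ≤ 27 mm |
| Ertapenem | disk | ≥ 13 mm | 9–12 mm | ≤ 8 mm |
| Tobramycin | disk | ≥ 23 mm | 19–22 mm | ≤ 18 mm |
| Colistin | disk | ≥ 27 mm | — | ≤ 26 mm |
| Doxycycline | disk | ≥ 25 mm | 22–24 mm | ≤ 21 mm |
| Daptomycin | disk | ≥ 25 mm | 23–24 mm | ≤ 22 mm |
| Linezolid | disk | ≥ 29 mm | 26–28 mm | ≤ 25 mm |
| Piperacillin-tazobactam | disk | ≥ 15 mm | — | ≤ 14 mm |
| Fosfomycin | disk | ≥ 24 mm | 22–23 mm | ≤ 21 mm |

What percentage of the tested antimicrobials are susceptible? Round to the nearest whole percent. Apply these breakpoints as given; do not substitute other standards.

Fosfomycin 26 mm: ≥ 24 mm — susceptible
Daptomycin 23 mm: in 23–24 mm — Intermediate
Tobramycin: 20 mm is in 19–22 mm ⇒ intermediate
Piperacillin-tazobactam 16 mm: ≥ 15 mm → susceptible
Ertapenem: 9 mm is in 9–12 mm → Intermediate
Doxycycline (20 mm) ≤ 21 mm ⇒ Resistant
Amikacin (26 mm) ≤ 27 mm ⇒ R
Linezolid (33 mm) ≥ 29 mm → susceptible
Colistin 28 mm: ≥ 27 mm → Susceptible
Susceptible: 4/9

44%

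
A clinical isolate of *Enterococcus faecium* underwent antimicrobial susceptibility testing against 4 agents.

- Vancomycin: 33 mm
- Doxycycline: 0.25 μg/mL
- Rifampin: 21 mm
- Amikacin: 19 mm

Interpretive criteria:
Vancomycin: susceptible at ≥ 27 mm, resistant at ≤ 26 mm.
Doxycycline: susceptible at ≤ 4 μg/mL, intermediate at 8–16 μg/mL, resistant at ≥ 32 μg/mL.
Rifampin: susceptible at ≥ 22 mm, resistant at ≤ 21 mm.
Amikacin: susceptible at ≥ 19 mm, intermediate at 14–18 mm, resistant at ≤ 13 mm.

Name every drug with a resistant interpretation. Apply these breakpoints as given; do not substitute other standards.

Vancomycin (33 mm) ≥ 27 mm — Susceptible
Doxycycline 0.25 μg/mL: ≤ 4 μg/mL — Susceptible
Rifampin 21 mm: ≤ 21 mm → R
Amikacin (19 mm) ≥ 19 mm ⇒ susceptible

rifampin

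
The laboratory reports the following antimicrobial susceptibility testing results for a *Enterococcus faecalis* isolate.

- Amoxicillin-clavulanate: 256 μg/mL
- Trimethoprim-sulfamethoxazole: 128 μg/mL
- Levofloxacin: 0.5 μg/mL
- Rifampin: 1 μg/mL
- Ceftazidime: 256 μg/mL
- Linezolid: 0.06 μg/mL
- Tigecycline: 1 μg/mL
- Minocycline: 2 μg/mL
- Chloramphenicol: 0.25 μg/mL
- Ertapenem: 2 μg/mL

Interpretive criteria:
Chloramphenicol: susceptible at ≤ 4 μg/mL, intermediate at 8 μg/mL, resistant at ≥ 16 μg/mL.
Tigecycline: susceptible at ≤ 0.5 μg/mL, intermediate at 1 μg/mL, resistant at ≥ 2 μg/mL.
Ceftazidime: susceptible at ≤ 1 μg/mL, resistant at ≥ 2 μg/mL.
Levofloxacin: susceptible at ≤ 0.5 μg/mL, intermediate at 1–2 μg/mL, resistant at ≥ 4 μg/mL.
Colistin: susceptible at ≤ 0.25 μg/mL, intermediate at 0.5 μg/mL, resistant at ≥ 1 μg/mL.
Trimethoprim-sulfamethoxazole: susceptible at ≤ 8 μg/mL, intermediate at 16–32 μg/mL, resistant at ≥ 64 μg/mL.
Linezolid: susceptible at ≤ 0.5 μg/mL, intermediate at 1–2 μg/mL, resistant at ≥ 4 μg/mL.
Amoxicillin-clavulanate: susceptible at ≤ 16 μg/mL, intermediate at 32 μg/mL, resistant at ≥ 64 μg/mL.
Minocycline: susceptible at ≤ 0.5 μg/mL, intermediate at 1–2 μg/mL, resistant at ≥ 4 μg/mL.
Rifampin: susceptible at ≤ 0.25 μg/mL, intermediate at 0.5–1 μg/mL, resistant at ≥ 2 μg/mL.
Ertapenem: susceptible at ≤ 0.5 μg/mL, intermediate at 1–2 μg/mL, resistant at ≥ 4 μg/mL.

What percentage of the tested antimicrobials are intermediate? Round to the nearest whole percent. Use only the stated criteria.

Amoxicillin-clavulanate (256 μg/mL) ≥ 64 μg/mL ⇒ R
Trimethoprim-sulfamethoxazole (128 μg/mL) ≥ 64 μg/mL ⇒ Resistant
Levofloxacin: 0.5 μg/mL is ≤ 0.5 μg/mL → susceptible
Rifampin: 1 μg/mL is in 0.5–1 μg/mL → Intermediate
Ceftazidime (256 μg/mL) ≥ 2 μg/mL — Resistant
Linezolid 0.06 μg/mL: ≤ 0.5 μg/mL — S
Tigecycline 1 μg/mL: = 1 μg/mL ⇒ intermediate
Minocycline 2 μg/mL: in 1–2 μg/mL → Intermediate
Chloramphenicol: 0.25 μg/mL is ≤ 4 μg/mL ⇒ susceptible
Ertapenem (2 μg/mL) in 1–2 μg/mL — intermediate
Intermediate: 4/10

40%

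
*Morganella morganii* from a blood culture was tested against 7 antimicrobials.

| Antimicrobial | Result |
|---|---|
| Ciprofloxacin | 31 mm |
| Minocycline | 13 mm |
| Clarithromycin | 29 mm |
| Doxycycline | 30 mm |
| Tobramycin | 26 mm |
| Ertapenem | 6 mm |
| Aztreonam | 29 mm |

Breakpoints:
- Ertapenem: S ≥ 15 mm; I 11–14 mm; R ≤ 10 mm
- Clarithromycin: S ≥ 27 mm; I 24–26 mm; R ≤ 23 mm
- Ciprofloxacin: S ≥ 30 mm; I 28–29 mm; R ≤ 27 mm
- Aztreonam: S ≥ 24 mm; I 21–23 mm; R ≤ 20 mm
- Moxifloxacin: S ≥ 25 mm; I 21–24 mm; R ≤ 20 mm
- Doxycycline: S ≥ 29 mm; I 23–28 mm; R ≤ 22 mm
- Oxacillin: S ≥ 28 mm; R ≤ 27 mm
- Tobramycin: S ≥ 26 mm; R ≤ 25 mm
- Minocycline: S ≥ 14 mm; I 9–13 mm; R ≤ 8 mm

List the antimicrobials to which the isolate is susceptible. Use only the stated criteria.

Ciprofloxacin (31 mm) ≥ 30 mm — susceptible
Minocycline (13 mm) in 9–13 mm ⇒ I
Clarithromycin (29 mm) ≥ 27 mm → Susceptible
Doxycycline 30 mm: ≥ 29 mm ⇒ S
Tobramycin 26 mm: ≥ 26 mm → Susceptible
Ertapenem 6 mm: ≤ 10 mm → R
Aztreonam 29 mm: ≥ 24 mm — susceptible

ciprofloxacin, clarithromycin, doxycycline, tobramycin, aztreonam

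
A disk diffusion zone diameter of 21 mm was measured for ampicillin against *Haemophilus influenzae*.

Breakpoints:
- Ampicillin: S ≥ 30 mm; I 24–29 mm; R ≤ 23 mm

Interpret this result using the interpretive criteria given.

Ampicillin 21 mm: ≤ 23 mm → Resistant

R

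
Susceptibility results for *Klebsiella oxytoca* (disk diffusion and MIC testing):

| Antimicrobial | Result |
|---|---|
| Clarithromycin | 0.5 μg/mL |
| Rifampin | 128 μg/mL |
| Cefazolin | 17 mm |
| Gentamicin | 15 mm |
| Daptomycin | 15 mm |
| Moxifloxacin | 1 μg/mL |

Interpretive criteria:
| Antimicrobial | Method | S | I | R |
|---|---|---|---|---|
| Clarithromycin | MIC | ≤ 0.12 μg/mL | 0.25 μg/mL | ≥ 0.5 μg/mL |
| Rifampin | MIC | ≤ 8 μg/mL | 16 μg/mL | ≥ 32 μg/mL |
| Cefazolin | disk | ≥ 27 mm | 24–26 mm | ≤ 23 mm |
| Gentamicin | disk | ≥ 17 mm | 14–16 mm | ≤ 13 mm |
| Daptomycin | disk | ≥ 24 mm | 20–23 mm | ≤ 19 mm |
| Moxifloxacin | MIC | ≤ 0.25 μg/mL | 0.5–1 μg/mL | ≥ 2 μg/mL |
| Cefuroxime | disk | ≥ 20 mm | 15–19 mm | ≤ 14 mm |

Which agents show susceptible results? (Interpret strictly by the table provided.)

none

Clarithromycin (0.5 μg/mL) ≥ 0.5 μg/mL — R
Rifampin 128 μg/mL: ≥ 32 μg/mL — resistant
Cefazolin: 17 mm is ≤ 23 mm → Resistant
Gentamicin: 15 mm is in 14–16 mm — intermediate
Daptomycin (15 mm) ≤ 19 mm → Resistant
Moxifloxacin (1 μg/mL) in 0.5–1 μg/mL — Intermediate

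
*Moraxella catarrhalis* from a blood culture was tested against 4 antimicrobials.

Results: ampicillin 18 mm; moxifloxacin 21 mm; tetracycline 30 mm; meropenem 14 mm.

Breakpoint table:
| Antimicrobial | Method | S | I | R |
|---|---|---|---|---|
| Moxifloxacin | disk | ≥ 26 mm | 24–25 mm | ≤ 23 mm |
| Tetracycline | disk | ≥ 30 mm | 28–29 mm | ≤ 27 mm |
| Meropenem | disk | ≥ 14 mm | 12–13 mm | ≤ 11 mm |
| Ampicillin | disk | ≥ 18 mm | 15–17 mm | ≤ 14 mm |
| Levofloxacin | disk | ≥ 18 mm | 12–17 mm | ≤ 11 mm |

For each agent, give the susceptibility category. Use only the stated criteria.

S, R, S, S

Ampicillin: 18 mm is ≥ 18 mm — S
Moxifloxacin (21 mm) ≤ 23 mm → resistant
Tetracycline: 30 mm is ≥ 30 mm — susceptible
Meropenem (14 mm) ≥ 14 mm ⇒ susceptible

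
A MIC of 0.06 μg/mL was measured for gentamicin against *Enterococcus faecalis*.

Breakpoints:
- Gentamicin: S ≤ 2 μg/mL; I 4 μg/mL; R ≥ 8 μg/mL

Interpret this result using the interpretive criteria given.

Gentamicin: 0.06 μg/mL is ≤ 2 μg/mL ⇒ S

Susceptible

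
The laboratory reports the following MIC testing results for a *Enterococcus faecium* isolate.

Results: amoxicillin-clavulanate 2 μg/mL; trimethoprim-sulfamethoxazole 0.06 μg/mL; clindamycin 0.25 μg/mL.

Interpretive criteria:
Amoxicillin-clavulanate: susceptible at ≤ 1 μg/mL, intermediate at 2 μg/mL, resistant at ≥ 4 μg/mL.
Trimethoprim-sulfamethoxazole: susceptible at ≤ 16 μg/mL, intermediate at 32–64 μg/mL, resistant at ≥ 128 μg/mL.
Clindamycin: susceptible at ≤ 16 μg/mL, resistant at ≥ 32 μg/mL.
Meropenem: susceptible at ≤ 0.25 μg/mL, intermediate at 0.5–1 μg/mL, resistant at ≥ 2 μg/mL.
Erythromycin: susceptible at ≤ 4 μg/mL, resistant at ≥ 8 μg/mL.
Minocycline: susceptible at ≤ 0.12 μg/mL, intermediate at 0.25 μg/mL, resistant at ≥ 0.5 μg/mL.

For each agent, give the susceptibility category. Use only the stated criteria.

I, S, S

Amoxicillin-clavulanate 2 μg/mL: = 2 μg/mL ⇒ intermediate
Trimethoprim-sulfamethoxazole (0.06 μg/mL) ≤ 16 μg/mL → susceptible
Clindamycin 0.25 μg/mL: ≤ 16 μg/mL → susceptible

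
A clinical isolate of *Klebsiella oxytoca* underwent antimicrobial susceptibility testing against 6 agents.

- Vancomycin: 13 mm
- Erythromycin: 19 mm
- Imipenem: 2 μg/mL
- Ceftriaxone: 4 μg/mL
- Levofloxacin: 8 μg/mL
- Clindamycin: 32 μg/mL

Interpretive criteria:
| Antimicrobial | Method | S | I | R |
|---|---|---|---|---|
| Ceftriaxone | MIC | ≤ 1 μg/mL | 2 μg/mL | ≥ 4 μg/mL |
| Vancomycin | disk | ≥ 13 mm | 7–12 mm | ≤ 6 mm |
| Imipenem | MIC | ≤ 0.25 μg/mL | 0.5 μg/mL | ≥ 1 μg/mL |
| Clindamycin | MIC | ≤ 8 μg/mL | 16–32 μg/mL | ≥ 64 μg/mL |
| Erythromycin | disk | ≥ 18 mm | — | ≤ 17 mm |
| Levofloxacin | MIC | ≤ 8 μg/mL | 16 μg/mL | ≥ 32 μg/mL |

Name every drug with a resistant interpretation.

Vancomycin (13 mm) ≥ 13 mm — susceptible
Erythromycin: 19 mm is ≥ 18 mm ⇒ susceptible
Imipenem: 2 μg/mL is ≥ 1 μg/mL ⇒ Resistant
Ceftriaxone (4 μg/mL) ≥ 4 μg/mL ⇒ Resistant
Levofloxacin (8 μg/mL) ≤ 8 μg/mL → susceptible
Clindamycin: 32 μg/mL is in 16–32 μg/mL ⇒ Intermediate

imipenem, ceftriaxone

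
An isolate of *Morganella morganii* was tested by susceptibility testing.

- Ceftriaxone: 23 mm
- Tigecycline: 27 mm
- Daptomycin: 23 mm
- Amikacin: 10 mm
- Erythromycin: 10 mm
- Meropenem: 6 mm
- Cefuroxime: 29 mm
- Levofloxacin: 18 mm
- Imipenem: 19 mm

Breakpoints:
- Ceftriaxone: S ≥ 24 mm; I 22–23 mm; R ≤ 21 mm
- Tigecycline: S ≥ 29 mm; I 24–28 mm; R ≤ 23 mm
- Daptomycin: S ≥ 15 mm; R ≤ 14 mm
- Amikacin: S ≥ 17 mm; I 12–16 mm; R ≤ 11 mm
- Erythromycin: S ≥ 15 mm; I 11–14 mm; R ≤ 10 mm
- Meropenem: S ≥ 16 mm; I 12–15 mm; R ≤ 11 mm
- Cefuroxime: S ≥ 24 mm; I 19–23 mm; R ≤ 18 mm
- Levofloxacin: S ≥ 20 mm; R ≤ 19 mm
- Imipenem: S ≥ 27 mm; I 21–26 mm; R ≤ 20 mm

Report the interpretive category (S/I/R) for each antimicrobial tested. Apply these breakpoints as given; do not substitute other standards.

I, I, S, R, R, R, S, R, R

Ceftriaxone: 23 mm is in 22–23 mm — intermediate
Tigecycline (27 mm) in 24–28 mm → intermediate
Daptomycin: 23 mm is ≥ 15 mm — susceptible
Amikacin (10 mm) ≤ 11 mm → R
Erythromycin 10 mm: ≤ 10 mm — resistant
Meropenem: 6 mm is ≤ 11 mm → Resistant
Cefuroxime 29 mm: ≥ 24 mm — Susceptible
Levofloxacin: 18 mm is ≤ 19 mm ⇒ R
Imipenem 19 mm: ≤ 20 mm ⇒ Resistant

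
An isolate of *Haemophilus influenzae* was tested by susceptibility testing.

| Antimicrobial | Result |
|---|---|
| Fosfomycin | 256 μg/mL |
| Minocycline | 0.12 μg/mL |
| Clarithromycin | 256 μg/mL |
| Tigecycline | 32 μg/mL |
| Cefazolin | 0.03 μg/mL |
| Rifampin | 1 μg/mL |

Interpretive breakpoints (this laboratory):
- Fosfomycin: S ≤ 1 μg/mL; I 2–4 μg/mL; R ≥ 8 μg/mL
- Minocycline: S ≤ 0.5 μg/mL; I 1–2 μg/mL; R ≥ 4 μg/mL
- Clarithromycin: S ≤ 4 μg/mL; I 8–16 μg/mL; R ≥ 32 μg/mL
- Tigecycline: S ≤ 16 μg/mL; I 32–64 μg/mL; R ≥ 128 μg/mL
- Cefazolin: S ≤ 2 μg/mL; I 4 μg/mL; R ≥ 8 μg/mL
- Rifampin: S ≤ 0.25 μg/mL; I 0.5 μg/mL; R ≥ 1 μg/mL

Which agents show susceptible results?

Fosfomycin: 256 μg/mL is ≥ 8 μg/mL → Resistant
Minocycline (0.12 μg/mL) ≤ 0.5 μg/mL ⇒ susceptible
Clarithromycin: 256 μg/mL is ≥ 32 μg/mL — Resistant
Tigecycline 32 μg/mL: in 32–64 μg/mL → intermediate
Cefazolin (0.03 μg/mL) ≤ 2 μg/mL ⇒ S
Rifampin: 1 μg/mL is ≥ 1 μg/mL → R

minocycline, cefazolin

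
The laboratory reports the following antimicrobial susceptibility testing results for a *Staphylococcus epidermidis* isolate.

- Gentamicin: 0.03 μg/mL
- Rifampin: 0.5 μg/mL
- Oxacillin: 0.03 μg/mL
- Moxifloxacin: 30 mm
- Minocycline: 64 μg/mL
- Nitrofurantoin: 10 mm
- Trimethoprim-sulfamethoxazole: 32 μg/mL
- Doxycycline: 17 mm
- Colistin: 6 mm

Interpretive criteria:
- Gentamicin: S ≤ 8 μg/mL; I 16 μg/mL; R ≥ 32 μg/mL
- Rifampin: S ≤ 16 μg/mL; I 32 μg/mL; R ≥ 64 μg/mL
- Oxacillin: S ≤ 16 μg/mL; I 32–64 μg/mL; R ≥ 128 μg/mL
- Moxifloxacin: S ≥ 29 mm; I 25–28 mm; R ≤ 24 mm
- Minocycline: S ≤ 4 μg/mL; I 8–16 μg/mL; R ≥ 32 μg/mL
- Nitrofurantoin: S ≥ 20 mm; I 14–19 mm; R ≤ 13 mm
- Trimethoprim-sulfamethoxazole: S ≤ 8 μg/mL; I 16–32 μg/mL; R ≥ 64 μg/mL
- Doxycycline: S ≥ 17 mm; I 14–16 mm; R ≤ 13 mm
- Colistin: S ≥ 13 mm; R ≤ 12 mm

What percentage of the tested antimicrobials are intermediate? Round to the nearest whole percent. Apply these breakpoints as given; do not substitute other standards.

Gentamicin: 0.03 μg/mL is ≤ 8 μg/mL ⇒ Susceptible
Rifampin 0.5 μg/mL: ≤ 16 μg/mL ⇒ susceptible
Oxacillin: 0.03 μg/mL is ≤ 16 μg/mL → Susceptible
Moxifloxacin: 30 mm is ≥ 29 mm → S
Minocycline: 64 μg/mL is ≥ 32 μg/mL ⇒ resistant
Nitrofurantoin 10 mm: ≤ 13 mm → resistant
Trimethoprim-sulfamethoxazole 32 μg/mL: in 16–32 μg/mL — intermediate
Doxycycline (17 mm) ≥ 17 mm ⇒ Susceptible
Colistin: 6 mm is ≤ 12 mm ⇒ R
Intermediate: 1/9

11%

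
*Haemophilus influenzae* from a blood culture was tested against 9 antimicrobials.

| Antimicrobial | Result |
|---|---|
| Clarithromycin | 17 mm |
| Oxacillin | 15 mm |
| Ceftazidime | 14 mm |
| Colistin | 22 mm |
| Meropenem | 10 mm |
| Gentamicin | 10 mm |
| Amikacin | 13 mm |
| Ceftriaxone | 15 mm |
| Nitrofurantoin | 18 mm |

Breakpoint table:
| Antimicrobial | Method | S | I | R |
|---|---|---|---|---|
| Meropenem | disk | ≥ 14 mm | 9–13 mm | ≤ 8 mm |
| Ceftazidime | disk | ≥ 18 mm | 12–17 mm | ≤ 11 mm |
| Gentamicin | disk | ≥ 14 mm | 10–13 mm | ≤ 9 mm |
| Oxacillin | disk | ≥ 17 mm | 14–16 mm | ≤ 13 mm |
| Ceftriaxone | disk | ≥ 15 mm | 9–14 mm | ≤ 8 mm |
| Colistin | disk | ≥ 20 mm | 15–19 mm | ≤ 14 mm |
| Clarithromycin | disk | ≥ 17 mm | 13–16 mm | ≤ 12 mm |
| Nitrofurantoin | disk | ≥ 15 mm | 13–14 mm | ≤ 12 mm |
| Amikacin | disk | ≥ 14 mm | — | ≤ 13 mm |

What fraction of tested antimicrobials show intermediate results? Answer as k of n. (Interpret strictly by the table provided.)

4 of 9

Clarithromycin: 17 mm is ≥ 17 mm — susceptible
Oxacillin 15 mm: in 14–16 mm → intermediate
Ceftazidime 14 mm: in 12–17 mm ⇒ intermediate
Colistin: 22 mm is ≥ 20 mm — susceptible
Meropenem 10 mm: in 9–13 mm — I
Gentamicin (10 mm) in 10–13 mm — Intermediate
Amikacin: 13 mm is ≤ 13 mm ⇒ R
Ceftriaxone (15 mm) ≥ 15 mm ⇒ S
Nitrofurantoin: 18 mm is ≥ 15 mm — Susceptible
Intermediate: 4/9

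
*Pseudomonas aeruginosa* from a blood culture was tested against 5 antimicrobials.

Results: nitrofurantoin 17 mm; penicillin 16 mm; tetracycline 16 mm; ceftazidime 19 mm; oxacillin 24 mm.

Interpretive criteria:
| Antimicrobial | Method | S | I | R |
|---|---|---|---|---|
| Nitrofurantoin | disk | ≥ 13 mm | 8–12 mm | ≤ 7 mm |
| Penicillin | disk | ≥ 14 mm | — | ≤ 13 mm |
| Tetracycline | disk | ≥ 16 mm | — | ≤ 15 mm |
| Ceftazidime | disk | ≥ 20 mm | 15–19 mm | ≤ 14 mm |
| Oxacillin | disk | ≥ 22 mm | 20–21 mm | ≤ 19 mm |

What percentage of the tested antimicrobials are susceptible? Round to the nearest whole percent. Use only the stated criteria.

Nitrofurantoin (17 mm) ≥ 13 mm — S
Penicillin: 16 mm is ≥ 14 mm → Susceptible
Tetracycline 16 mm: ≥ 16 mm — susceptible
Ceftazidime 19 mm: in 15–19 mm — intermediate
Oxacillin 24 mm: ≥ 22 mm — S
Susceptible: 4/5

80%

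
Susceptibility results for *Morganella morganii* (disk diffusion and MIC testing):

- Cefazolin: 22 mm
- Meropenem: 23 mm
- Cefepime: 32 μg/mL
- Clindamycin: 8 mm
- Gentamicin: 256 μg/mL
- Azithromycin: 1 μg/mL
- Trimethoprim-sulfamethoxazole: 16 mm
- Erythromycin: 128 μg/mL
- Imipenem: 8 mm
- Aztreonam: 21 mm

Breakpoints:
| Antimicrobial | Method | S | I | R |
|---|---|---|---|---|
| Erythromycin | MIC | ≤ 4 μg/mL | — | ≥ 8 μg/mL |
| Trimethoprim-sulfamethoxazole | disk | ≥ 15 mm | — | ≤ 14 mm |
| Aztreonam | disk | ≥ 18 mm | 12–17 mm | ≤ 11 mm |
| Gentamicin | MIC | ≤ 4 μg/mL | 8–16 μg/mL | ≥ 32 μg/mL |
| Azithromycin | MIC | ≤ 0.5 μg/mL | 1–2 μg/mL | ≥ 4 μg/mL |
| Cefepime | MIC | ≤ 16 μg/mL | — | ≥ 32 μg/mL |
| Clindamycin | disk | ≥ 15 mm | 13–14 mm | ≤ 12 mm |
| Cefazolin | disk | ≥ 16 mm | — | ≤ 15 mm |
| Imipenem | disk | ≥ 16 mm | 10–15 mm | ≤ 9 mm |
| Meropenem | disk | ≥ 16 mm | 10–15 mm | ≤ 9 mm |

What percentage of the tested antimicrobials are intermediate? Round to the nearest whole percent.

Cefazolin (22 mm) ≥ 16 mm — S
Meropenem: 23 mm is ≥ 16 mm — susceptible
Cefepime (32 μg/mL) ≥ 32 μg/mL ⇒ resistant
Clindamycin: 8 mm is ≤ 12 mm — resistant
Gentamicin (256 μg/mL) ≥ 32 μg/mL — resistant
Azithromycin: 1 μg/mL is in 1–2 μg/mL ⇒ I
Trimethoprim-sulfamethoxazole: 16 mm is ≥ 15 mm — S
Erythromycin 128 μg/mL: ≥ 8 μg/mL → resistant
Imipenem (8 mm) ≤ 9 mm → resistant
Aztreonam 21 mm: ≥ 18 mm ⇒ S
Intermediate: 1/10

10%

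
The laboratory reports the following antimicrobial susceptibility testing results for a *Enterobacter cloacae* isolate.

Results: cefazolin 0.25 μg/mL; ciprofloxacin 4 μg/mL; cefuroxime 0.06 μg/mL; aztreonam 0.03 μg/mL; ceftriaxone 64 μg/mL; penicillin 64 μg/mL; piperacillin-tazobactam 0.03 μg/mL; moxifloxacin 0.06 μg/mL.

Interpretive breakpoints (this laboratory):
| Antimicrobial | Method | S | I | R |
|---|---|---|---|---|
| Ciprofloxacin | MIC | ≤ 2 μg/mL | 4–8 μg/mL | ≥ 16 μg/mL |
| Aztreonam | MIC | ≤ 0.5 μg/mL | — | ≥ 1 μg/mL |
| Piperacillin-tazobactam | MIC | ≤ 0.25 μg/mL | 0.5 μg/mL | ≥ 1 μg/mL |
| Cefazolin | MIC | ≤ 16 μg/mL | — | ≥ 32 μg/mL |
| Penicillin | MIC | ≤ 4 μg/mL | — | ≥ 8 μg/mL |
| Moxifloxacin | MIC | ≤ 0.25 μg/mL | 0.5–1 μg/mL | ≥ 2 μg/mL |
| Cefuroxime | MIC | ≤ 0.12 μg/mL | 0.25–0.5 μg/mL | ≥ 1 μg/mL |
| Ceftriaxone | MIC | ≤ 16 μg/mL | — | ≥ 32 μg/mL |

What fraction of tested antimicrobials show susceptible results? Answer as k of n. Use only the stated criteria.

Cefazolin 0.25 μg/mL: ≤ 16 μg/mL → S
Ciprofloxacin (4 μg/mL) in 4–8 μg/mL — Intermediate
Cefuroxime 0.06 μg/mL: ≤ 0.12 μg/mL ⇒ Susceptible
Aztreonam: 0.03 μg/mL is ≤ 0.5 μg/mL — Susceptible
Ceftriaxone (64 μg/mL) ≥ 32 μg/mL ⇒ Resistant
Penicillin 64 μg/mL: ≥ 8 μg/mL ⇒ Resistant
Piperacillin-tazobactam 0.03 μg/mL: ≤ 0.25 μg/mL → Susceptible
Moxifloxacin 0.06 μg/mL: ≤ 0.25 μg/mL → S
Susceptible: 5/8

5 of 8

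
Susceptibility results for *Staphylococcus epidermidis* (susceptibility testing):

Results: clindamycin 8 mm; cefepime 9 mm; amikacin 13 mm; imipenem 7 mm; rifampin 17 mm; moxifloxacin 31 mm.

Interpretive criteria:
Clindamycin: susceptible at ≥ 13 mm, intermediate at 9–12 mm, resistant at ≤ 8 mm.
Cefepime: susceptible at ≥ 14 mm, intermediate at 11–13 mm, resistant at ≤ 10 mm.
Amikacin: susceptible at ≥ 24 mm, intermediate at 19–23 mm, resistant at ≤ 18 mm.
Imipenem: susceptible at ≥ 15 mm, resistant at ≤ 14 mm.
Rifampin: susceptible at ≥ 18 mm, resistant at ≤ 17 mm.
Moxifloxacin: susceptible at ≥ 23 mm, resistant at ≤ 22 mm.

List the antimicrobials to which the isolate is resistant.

clindamycin, cefepime, amikacin, imipenem, rifampin

Clindamycin (8 mm) ≤ 8 mm — R
Cefepime: 9 mm is ≤ 10 mm ⇒ R
Amikacin 13 mm: ≤ 18 mm ⇒ Resistant
Imipenem: 7 mm is ≤ 14 mm — Resistant
Rifampin 17 mm: ≤ 17 mm ⇒ Resistant
Moxifloxacin (31 mm) ≥ 23 mm ⇒ S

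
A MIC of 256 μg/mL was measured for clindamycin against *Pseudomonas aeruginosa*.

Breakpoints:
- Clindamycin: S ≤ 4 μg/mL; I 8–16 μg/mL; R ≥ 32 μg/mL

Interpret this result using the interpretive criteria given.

Resistant

Clindamycin (256 μg/mL) ≥ 32 μg/mL → Resistant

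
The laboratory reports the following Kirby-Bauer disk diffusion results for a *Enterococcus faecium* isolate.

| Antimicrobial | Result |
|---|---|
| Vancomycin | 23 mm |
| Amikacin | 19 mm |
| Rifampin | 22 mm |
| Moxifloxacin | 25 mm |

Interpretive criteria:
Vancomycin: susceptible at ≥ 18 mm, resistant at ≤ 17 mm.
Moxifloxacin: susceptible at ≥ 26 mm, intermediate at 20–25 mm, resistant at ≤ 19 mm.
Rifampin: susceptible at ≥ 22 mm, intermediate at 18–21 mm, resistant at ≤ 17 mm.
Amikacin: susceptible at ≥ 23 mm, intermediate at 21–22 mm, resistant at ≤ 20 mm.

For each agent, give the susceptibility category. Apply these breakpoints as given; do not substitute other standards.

S, R, S, I

Vancomycin (23 mm) ≥ 18 mm → Susceptible
Amikacin 19 mm: ≤ 20 mm — Resistant
Rifampin: 22 mm is ≥ 22 mm → Susceptible
Moxifloxacin 25 mm: in 20–25 mm ⇒ I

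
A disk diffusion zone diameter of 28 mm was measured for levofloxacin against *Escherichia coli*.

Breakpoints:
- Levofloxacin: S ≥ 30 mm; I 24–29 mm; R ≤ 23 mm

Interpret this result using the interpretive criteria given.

Levofloxacin (28 mm) in 24–29 mm — intermediate

Intermediate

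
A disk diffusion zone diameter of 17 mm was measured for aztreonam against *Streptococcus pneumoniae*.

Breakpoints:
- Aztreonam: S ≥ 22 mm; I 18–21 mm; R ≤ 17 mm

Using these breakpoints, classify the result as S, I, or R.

Resistant

Aztreonam (17 mm) ≤ 17 mm → Resistant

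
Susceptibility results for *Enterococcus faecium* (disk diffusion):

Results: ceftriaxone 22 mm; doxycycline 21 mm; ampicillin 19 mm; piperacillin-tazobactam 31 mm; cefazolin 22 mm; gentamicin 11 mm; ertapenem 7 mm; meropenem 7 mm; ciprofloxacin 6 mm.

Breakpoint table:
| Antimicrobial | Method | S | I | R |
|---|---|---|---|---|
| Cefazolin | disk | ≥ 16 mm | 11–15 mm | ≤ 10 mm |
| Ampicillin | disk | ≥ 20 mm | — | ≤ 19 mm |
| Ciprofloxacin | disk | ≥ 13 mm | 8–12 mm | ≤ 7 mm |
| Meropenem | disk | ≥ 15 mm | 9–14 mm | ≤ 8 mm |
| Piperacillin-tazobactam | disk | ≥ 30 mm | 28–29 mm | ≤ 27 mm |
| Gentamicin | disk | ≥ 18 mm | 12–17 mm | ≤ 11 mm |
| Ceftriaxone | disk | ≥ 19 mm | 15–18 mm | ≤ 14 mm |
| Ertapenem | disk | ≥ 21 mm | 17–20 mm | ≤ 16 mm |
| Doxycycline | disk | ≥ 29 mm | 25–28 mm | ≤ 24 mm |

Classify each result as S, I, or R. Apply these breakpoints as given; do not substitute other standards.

S, R, R, S, S, R, R, R, R

Ceftriaxone: 22 mm is ≥ 19 mm → Susceptible
Doxycycline: 21 mm is ≤ 24 mm — resistant
Ampicillin 19 mm: ≤ 19 mm → Resistant
Piperacillin-tazobactam: 31 mm is ≥ 30 mm — S
Cefazolin 22 mm: ≥ 16 mm — S
Gentamicin (11 mm) ≤ 11 mm → resistant
Ertapenem (7 mm) ≤ 16 mm ⇒ R
Meropenem: 7 mm is ≤ 8 mm → resistant
Ciprofloxacin (6 mm) ≤ 7 mm ⇒ R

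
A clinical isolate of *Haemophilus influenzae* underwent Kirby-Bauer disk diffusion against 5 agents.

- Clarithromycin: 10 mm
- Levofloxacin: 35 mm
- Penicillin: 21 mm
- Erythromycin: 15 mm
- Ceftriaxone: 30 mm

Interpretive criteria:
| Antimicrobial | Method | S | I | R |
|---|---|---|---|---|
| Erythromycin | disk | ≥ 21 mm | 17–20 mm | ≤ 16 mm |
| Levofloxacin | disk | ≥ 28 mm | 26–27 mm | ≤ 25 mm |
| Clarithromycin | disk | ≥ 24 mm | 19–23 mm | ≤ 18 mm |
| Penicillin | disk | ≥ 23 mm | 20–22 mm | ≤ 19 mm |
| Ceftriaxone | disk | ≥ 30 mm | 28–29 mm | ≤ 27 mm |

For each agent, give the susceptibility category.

Clarithromycin 10 mm: ≤ 18 mm ⇒ Resistant
Levofloxacin 35 mm: ≥ 28 mm — S
Penicillin: 21 mm is in 20–22 mm — intermediate
Erythromycin 15 mm: ≤ 16 mm → R
Ceftriaxone 30 mm: ≥ 30 mm → S

R, S, I, R, S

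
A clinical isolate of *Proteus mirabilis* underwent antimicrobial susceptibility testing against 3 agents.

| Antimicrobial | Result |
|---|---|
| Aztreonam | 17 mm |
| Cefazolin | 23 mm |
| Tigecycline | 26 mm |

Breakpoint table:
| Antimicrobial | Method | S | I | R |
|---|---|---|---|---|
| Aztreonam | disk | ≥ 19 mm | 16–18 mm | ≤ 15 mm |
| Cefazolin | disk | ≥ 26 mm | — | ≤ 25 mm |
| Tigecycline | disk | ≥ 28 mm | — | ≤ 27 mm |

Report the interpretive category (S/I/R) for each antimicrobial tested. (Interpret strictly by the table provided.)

I, R, R

Aztreonam 17 mm: in 16–18 mm ⇒ intermediate
Cefazolin: 23 mm is ≤ 25 mm — resistant
Tigecycline (26 mm) ≤ 27 mm — Resistant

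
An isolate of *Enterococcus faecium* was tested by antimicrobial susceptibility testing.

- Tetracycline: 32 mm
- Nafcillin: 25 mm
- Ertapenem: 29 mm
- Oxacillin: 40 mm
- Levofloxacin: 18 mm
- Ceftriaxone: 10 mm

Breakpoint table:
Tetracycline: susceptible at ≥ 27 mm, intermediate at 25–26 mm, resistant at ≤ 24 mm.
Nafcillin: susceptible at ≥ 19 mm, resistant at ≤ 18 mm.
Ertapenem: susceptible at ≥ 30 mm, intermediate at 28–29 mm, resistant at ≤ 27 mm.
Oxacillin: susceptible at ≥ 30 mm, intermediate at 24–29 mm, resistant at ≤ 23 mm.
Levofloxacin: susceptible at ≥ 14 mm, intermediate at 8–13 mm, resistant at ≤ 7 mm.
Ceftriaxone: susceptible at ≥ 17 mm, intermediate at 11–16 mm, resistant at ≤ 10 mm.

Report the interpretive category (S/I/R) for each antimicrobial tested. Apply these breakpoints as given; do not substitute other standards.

Tetracycline (32 mm) ≥ 27 mm ⇒ S
Nafcillin (25 mm) ≥ 19 mm ⇒ susceptible
Ertapenem (29 mm) in 28–29 mm → Intermediate
Oxacillin: 40 mm is ≥ 30 mm — S
Levofloxacin 18 mm: ≥ 14 mm → susceptible
Ceftriaxone (10 mm) ≤ 10 mm ⇒ Resistant

S, S, I, S, S, R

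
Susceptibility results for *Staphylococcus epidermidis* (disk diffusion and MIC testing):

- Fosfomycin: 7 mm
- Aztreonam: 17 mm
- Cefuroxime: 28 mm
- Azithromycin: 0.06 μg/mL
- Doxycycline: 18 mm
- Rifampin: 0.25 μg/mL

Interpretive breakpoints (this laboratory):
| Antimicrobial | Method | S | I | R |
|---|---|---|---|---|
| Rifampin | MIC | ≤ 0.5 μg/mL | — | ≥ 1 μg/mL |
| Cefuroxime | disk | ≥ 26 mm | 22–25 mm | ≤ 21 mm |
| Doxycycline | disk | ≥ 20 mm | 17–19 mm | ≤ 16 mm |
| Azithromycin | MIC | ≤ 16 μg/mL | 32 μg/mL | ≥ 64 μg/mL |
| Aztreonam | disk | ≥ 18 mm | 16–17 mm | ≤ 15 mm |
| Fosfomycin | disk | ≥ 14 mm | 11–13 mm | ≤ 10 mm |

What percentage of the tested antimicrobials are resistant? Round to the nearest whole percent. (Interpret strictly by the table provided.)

Fosfomycin: 7 mm is ≤ 10 mm → R
Aztreonam (17 mm) in 16–17 mm ⇒ intermediate
Cefuroxime 28 mm: ≥ 26 mm → Susceptible
Azithromycin: 0.06 μg/mL is ≤ 16 μg/mL ⇒ Susceptible
Doxycycline (18 mm) in 17–19 mm ⇒ Intermediate
Rifampin: 0.25 μg/mL is ≤ 0.5 μg/mL — susceptible
Resistant: 1/6

17%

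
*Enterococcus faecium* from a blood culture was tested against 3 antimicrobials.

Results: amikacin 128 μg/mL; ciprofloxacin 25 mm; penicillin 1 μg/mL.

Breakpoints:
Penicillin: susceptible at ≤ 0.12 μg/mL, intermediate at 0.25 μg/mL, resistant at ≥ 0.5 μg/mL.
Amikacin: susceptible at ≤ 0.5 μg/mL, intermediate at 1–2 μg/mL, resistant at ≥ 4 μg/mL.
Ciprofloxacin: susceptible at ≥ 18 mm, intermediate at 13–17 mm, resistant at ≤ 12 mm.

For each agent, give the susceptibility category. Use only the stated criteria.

R, S, R

Amikacin 128 μg/mL: ≥ 4 μg/mL ⇒ Resistant
Ciprofloxacin 25 mm: ≥ 18 mm — Susceptible
Penicillin (1 μg/mL) ≥ 0.5 μg/mL → resistant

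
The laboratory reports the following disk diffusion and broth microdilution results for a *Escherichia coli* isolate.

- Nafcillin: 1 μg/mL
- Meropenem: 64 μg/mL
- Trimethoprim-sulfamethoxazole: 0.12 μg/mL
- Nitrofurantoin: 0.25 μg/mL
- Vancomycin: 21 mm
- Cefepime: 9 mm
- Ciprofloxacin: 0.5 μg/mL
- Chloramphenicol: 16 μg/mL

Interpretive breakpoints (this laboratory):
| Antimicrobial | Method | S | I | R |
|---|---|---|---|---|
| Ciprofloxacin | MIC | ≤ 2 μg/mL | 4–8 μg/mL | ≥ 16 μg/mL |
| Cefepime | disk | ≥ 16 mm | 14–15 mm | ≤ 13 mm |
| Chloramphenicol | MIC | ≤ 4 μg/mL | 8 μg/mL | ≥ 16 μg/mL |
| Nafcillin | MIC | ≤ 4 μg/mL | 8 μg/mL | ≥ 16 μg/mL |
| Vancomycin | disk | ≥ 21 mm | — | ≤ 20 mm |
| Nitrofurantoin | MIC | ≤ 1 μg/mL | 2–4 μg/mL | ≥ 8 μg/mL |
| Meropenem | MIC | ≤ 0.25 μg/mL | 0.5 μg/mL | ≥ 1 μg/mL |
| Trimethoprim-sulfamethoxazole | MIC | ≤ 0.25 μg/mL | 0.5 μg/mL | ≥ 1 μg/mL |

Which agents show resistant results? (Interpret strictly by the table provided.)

meropenem, cefepime, chloramphenicol

Nafcillin 1 μg/mL: ≤ 4 μg/mL ⇒ S
Meropenem 64 μg/mL: ≥ 1 μg/mL ⇒ resistant
Trimethoprim-sulfamethoxazole (0.12 μg/mL) ≤ 0.25 μg/mL ⇒ S
Nitrofurantoin (0.25 μg/mL) ≤ 1 μg/mL ⇒ Susceptible
Vancomycin (21 mm) ≥ 21 mm ⇒ S
Cefepime: 9 mm is ≤ 13 mm ⇒ Resistant
Ciprofloxacin 0.5 μg/mL: ≤ 2 μg/mL → S
Chloramphenicol (16 μg/mL) ≥ 16 μg/mL ⇒ resistant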